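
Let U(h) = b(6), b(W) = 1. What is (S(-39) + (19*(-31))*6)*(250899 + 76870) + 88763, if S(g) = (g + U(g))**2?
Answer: -684948447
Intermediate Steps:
U(h) = 1
S(g) = (1 + g)**2 (S(g) = (g + 1)**2 = (1 + g)**2)
(S(-39) + (19*(-31))*6)*(250899 + 76870) + 88763 = ((1 - 39)**2 + (19*(-31))*6)*(250899 + 76870) + 88763 = ((-38)**2 - 589*6)*327769 + 88763 = (1444 - 3534)*327769 + 88763 = -2090*327769 + 88763 = -685037210 + 88763 = -684948447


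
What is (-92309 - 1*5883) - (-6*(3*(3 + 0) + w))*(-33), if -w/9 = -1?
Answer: -101756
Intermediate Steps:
w = 9 (w = -9*(-1) = 9)
(-92309 - 1*5883) - (-6*(3*(3 + 0) + w))*(-33) = (-92309 - 1*5883) - (-6*(3*(3 + 0) + 9))*(-33) = (-92309 - 5883) - (-6*(3*3 + 9))*(-33) = -98192 - (-6*(9 + 9))*(-33) = -98192 - (-6*18)*(-33) = -98192 - (-108)*(-33) = -98192 - 1*3564 = -98192 - 3564 = -101756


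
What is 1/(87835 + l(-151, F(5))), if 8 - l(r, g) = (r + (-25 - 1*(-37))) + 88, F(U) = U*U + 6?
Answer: 1/87894 ≈ 1.1377e-5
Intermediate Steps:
F(U) = 6 + U² (F(U) = U² + 6 = 6 + U²)
l(r, g) = -92 - r (l(r, g) = 8 - ((r + (-25 - 1*(-37))) + 88) = 8 - ((r + (-25 + 37)) + 88) = 8 - ((r + 12) + 88) = 8 - ((12 + r) + 88) = 8 - (100 + r) = 8 + (-100 - r) = -92 - r)
1/(87835 + l(-151, F(5))) = 1/(87835 + (-92 - 1*(-151))) = 1/(87835 + (-92 + 151)) = 1/(87835 + 59) = 1/87894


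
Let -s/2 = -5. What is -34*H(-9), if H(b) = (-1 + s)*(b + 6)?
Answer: 918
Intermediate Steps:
s = 10 (s = -2*(-5) = 10)
H(b) = 54 + 9*b (H(b) = (-1 + 10)*(b + 6) = 9*(6 + b) = 54 + 9*b)
-34*H(-9) = -34*(54 + 9*(-9)) = -34*(54 - 81) = -34*(-27) = 918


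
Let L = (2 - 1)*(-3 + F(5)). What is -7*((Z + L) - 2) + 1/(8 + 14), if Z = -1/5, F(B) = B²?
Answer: -15241/110 ≈ -138.55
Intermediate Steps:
L = 22 (L = (2 - 1)*(-3 + 5²) = 1*(-3 + 25) = 1*22 = 22)
Z = -⅕ (Z = -1*⅕ = -⅕ ≈ -0.20000)
-7*((Z + L) - 2) + 1/(8 + 14) = -7*((-⅕ + 22) - 2) + 1/(8 + 14) = -7*(109/5 - 2) + 1/22 = -7*99/5 + 1/22 = -693/5 + 1/22 = -15241/110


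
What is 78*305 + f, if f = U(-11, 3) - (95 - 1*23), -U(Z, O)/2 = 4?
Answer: 23710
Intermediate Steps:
U(Z, O) = -8 (U(Z, O) = -2*4 = -8)
f = -80 (f = -8 - (95 - 1*23) = -8 - (95 - 23) = -8 - 1*72 = -8 - 72 = -80)
78*305 + f = 78*305 - 80 = 23790 - 80 = 23710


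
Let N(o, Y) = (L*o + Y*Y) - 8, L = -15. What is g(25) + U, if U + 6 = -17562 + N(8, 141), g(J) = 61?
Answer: 2246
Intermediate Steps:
N(o, Y) = -8 + Y**2 - 15*o (N(o, Y) = (-15*o + Y*Y) - 8 = (-15*o + Y**2) - 8 = (Y**2 - 15*o) - 8 = -8 + Y**2 - 15*o)
U = 2185 (U = -6 + (-17562 + (-8 + 141**2 - 15*8)) = -6 + (-17562 + (-8 + 19881 - 120)) = -6 + (-17562 + 19753) = -6 + 2191 = 2185)
g(25) + U = 61 + 2185 = 2246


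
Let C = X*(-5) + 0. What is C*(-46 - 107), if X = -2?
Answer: -1530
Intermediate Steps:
C = 10 (C = -2*(-5) + 0 = 10 + 0 = 10)
C*(-46 - 107) = 10*(-46 - 107) = 10*(-153) = -1530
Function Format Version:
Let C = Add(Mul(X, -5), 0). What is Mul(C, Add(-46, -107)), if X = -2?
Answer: -1530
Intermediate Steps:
C = 10 (C = Add(Mul(-2, -5), 0) = Add(10, 0) = 10)
Mul(C, Add(-46, -107)) = Mul(10, Add(-46, -107)) = Mul(10, -153) = -1530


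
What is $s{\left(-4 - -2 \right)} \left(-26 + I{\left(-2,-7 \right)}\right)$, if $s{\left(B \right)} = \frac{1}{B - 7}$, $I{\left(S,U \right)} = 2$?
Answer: $\frac{8}{3} \approx 2.6667$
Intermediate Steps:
$s{\left(B \right)} = \frac{1}{-7 + B}$
$s{\left(-4 - -2 \right)} \left(-26 + I{\left(-2,-7 \right)}\right) = \frac{-26 + 2}{-7 - 2} = \frac{1}{-7 + \left(-4 + 2\right)} \left(-24\right) = \frac{1}{-7 - 2} \left(-24\right) = \frac{1}{-9} \left(-24\right) = \left(- \frac{1}{9}\right) \left(-24\right) = \frac{8}{3}$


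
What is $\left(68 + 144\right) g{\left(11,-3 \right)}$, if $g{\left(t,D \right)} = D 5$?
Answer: $-3180$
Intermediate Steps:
$g{\left(t,D \right)} = 5 D$
$\left(68 + 144\right) g{\left(11,-3 \right)} = \left(68 + 144\right) 5 \left(-3\right) = 212 \left(-15\right) = -3180$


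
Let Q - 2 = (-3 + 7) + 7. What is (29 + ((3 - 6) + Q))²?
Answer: 1521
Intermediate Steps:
Q = 13 (Q = 2 + ((-3 + 7) + 7) = 2 + (4 + 7) = 2 + 11 = 13)
(29 + ((3 - 6) + Q))² = (29 + ((3 - 6) + 13))² = (29 + (-3 + 13))² = (29 + 10)² = 39² = 1521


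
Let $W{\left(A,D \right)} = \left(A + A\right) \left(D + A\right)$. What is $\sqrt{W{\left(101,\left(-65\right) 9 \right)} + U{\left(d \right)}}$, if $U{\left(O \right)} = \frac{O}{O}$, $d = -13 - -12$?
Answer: $9 i \sqrt{1207} \approx 312.68 i$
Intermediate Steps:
$d = -1$ ($d = -13 + 12 = -1$)
$U{\left(O \right)} = 1$
$W{\left(A,D \right)} = 2 A \left(A + D\right)$
$\sqrt{W{\left(101,\left(-65\right) 9 \right)} + U{\left(d \right)}} = \sqrt{2 \cdot 101 \left(101 - 585\right) + 1} = \sqrt{2 \cdot 101 \left(-484\right) + 1} = \sqrt{-97768 + 1} = \sqrt{-97767} = 9 i \sqrt{1207}$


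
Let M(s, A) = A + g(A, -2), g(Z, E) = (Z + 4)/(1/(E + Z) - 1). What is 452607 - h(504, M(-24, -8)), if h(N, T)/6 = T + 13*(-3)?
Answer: 4981539/11 ≈ 4.5287e+5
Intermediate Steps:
g(Z, E) = (4 + Z)/(-1 + 1/(E + Z))
M(s, A) = A + (8 - A² - 2*A)/(-3 + A) (M(s, A) = A + (-A² - 4*(-2) - 4*A - 1*(-2)*A)/(-1 - 2 + A) = A + (-A² + 8 - 4*A + 2*A)/(-3 + A) = A + (8 - A² - 2*A)/(-3 + A))
h(N, T) = -234 + 6*T (h(N, T) = 6*(T + 13*(-3)) = 6*(T - 39) = 6*(-39 + T) = -234 + 6*T)
452607 - h(504, M(-24, -8)) = 452607 - (-234 + 6*((8 - 5*(-8))/(-3 - 8))) = 452607 - (-234 + 6*((8 + 40)/(-11))) = 452607 - (-234 + 6*(-1/11*48)) = 452607 - (-234 + 6*(-48/11)) = 452607 - (-234 - 288/11) = 452607 - 1*(-2862/11) = 452607 + 2862/11 = 4981539/11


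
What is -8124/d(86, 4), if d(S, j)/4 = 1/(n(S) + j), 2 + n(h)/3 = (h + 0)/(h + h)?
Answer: 2031/2 ≈ 1015.5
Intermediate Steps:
n(h) = -9/2 (n(h) = -6 + 3*((h + 0)/(h + h)) = -6 + 3*(h/((2*h))) = -6 + 3*(h*(1/(2*h))) = -6 + 3*(1/2) = -6 + 3/2 = -9/2)
d(S, j) = 4/(-9/2 + j)
-8124/d(86, 4) = -8124/(8/(-9 + 2*4)) = -8124/(8/(-9 + 8)) = -8124/(8/(-1)) = -8124/(8*(-1)) = -8124/(-8) = -8124*(-1/8) = 2031/2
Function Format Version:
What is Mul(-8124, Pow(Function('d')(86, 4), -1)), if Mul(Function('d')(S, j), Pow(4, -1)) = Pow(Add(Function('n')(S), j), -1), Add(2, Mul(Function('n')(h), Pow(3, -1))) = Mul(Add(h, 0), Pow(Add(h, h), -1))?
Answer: Rational(2031, 2) ≈ 1015.5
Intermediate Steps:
Function('n')(h) = Rational(-9, 2) (Function('n')(h) = Add(-6, Mul(3, Mul(Add(h, 0), Pow(Add(h, h), -1)))) = Add(-6, Mul(3, Mul(h, Pow(Mul(2, h), -1)))) = Add(-6, Mul(3, Mul(h, Mul(Rational(1, 2), Pow(h, -1))))) = Add(-6, Mul(3, Rational(1, 2))) = Add(-6, Rational(3, 2)) = Rational(-9, 2))
Function('d')(S, j) = Mul(4, Pow(Add(Rational(-9, 2), j), -1))
Mul(-8124, Pow(Function('d')(86, 4), -1)) = Mul(-8124, Pow(Mul(8, Pow(Add(-9, Mul(2, 4)), -1)), -1)) = Mul(-8124, Pow(Mul(8, Pow(Add(-9, 8), -1)), -1)) = Mul(-8124, Pow(Mul(8, Pow(-1, -1)), -1)) = Mul(-8124, Pow(Mul(8, -1), -1)) = Mul(-8124, Pow(-8, -1)) = Mul(-8124, Rational(-1, 8)) = Rational(2031, 2)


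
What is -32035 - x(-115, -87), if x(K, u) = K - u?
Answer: -32007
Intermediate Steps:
-32035 - x(-115, -87) = -32035 - (-115 - 1*(-87)) = -32035 - (-115 + 87) = -32035 - 1*(-28) = -32035 + 28 = -32007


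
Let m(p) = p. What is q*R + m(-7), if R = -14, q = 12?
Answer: -175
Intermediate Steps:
q*R + m(-7) = 12*(-14) - 7 = -168 - 7 = -175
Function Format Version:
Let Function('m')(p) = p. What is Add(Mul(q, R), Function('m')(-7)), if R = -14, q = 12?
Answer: -175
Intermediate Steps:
Add(Mul(q, R), Function('m')(-7)) = Add(Mul(12, -14), -7) = Add(-168, -7) = -175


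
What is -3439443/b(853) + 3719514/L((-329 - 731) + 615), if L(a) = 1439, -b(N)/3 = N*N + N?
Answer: 387310627661/149750974 ≈ 2586.4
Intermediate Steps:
b(N) = -3*N - 3*N**2 (b(N) = -3*(N*N + N) = -3*(N**2 + N) = -3*(N + N**2) = -3*N - 3*N**2)
-3439443/b(853) + 3719514/L((-329 - 731) + 615) = -3439443*(-1/(2559*(1 + 853))) + 3719514/1439 = -3439443/((-3*853*854)) + 3719514*(1/1439) = -3439443/(-2185386) + 3719514/1439 = -3439443*(-1/2185386) + 3719514/1439 = 163783/104066 + 3719514/1439 = 387310627661/149750974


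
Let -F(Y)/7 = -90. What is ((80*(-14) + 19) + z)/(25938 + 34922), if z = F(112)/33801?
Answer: -12404757/685709620 ≈ -0.018090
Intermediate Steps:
F(Y) = 630 (F(Y) = -7*(-90) = 630)
z = 210/11267 (z = 630/33801 = 630*(1/33801) = 210/11267 ≈ 0.018638)
((80*(-14) + 19) + z)/(25938 + 34922) = ((80*(-14) + 19) + 210/11267)/(25938 + 34922) = ((-1120 + 19) + 210/11267)/60860 = (-1101 + 210/11267)*(1/60860) = -12404757/11267*1/60860 = -12404757/685709620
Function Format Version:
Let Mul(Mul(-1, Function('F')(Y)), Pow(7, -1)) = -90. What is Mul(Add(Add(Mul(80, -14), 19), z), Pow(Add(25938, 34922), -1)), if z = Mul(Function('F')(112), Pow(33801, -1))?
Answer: Rational(-12404757, 685709620) ≈ -0.018090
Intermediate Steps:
Function('F')(Y) = 630 (Function('F')(Y) = Mul(-7, -90) = 630)
z = Rational(210, 11267) (z = Mul(630, Pow(33801, -1)) = Mul(630, Rational(1, 33801)) = Rational(210, 11267) ≈ 0.018638)
Mul(Add(Add(Mul(80, -14), 19), z), Pow(Add(25938, 34922), -1)) = Mul(Add(Add(Mul(80, -14), 19), Rational(210, 11267)), Pow(Add(25938, 34922), -1)) = Mul(Add(Add(-1120, 19), Rational(210, 11267)), Pow(60860, -1)) = Mul(Add(-1101, Rational(210, 11267)), Rational(1, 60860)) = Mul(Rational(-12404757, 11267), Rational(1, 60860)) = Rational(-12404757, 685709620)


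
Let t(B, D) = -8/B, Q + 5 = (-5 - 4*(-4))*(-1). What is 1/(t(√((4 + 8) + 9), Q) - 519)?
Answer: -10899/5656517 + 8*√21/5656517 ≈ -0.0019203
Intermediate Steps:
Q = -16 (Q = -5 + (-5 - 4*(-4))*(-1) = -5 + (-5 + 16)*(-1) = -5 + 11*(-1) = -5 - 11 = -16)
1/(t(√((4 + 8) + 9), Q) - 519) = 1/(-8/√((4 + 8) + 9) - 519) = 1/(-8/√(12 + 9) - 519) = 1/(-8*√21/21 - 519) = 1/(-519 - 8*√21/21)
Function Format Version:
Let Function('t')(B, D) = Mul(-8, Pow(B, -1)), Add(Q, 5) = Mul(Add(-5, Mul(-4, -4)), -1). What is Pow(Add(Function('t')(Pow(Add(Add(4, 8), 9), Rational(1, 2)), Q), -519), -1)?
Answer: Add(Rational(-10899, 5656517), Mul(Rational(8, 5656517), Pow(21, Rational(1, 2)))) ≈ -0.0019203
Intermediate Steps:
Q = -16 (Q = Add(-5, Mul(Add(-5, Mul(-4, -4)), -1)) = Add(-5, Mul(Add(-5, 16), -1)) = Add(-5, Mul(11, -1)) = Add(-5, -11) = -16)
Pow(Add(Function('t')(Pow(Add(Add(4, 8), 9), Rational(1, 2)), Q), -519), -1) = Pow(Add(Mul(-8, Pow(Pow(Add(Add(4, 8), 9), Rational(1, 2)), -1)), -519), -1) = Pow(Add(Mul(-8, Pow(Pow(Add(12, 9), Rational(1, 2)), -1)), -519), -1) = Pow(Add(Mul(-8, Pow(Pow(21, Rational(1, 2)), -1)), -519), -1) = Pow(Add(Mul(-8, Mul(Rational(1, 21), Pow(21, Rational(1, 2)))), -519), -1) = Pow(Add(Mul(Rational(-8, 21), Pow(21, Rational(1, 2))), -519), -1) = Pow(Add(-519, Mul(Rational(-8, 21), Pow(21, Rational(1, 2)))), -1)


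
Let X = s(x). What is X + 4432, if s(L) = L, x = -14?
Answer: 4418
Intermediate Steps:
X = -14
X + 4432 = -14 + 4432 = 4418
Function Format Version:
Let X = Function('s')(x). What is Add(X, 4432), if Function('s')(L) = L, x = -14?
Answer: 4418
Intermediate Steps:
X = -14
Add(X, 4432) = Add(-14, 4432) = 4418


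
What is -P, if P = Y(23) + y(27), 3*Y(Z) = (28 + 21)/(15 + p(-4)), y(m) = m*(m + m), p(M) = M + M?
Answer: -4381/3 ≈ -1460.3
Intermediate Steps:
p(M) = 2*M
y(m) = 2*m² (y(m) = m*(2*m) = 2*m²)
Y(Z) = 7/3 (Y(Z) = ((28 + 21)/(15 + 2*(-4)))/3 = (49/(15 - 8))/3 = (49/7)/3 = (49*(⅐))/3 = (⅓)*7 = 7/3)
P = 4381/3 (P = 7/3 + 2*27² = 7/3 + 2*729 = 7/3 + 1458 = 4381/3 ≈ 1460.3)
-P = -1*4381/3 = -4381/3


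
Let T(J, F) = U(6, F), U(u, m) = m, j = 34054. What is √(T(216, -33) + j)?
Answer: √34021 ≈ 184.45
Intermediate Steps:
T(J, F) = F
√(T(216, -33) + j) = √(-33 + 34054) = √34021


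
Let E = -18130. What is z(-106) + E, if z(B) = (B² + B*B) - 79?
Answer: 4263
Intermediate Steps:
z(B) = -79 + 2*B² (z(B) = (B² + B²) - 79 = 2*B² - 79 = -79 + 2*B²)
z(-106) + E = (-79 + 2*(-106)²) - 18130 = (-79 + 2*11236) - 18130 = (-79 + 22472) - 18130 = 22393 - 18130 = 4263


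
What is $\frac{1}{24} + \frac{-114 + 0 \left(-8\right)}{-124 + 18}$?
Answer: $\frac{1421}{1272} \approx 1.1171$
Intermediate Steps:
$\frac{1}{24} + \frac{-114 + 0 \left(-8\right)}{-124 + 18} = \frac{1}{24} + \frac{-114 + 0}{-106} = \frac{1}{24} - - \frac{57}{53} = \frac{1}{24} + \frac{57}{53} = \frac{1421}{1272}$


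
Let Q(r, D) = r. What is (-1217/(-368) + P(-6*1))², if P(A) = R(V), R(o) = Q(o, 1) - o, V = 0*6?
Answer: 1481089/135424 ≈ 10.937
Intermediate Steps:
V = 0
R(o) = 0 (R(o) = o - o = 0)
P(A) = 0
(-1217/(-368) + P(-6*1))² = (-1217/(-368) + 0)² = (-1217*(-1/368) + 0)² = (1217/368 + 0)² = (1217/368)² = 1481089/135424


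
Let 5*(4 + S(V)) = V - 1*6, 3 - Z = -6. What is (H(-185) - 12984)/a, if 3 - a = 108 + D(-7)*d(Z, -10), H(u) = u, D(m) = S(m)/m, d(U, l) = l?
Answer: 92183/669 ≈ 137.79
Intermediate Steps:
Z = 9 (Z = 3 - 1*(-6) = 3 + 6 = 9)
S(V) = -26/5 + V/5 (S(V) = -4 + (V - 1*6)/5 = -4 + (V - 6)/5 = -4 + (-6 + V)/5 = -4 + (-6/5 + V/5) = -26/5 + V/5)
D(m) = (-26/5 + m/5)/m
a = -669/7 (a = 3 - (108 + ((⅕)*(-26 - 7)/(-7))*(-10)) = 3 - (108 + ((⅕)*(-⅐)*(-33))*(-10)) = 3 - (108 + (33/35)*(-10)) = 3 - (108 - 66/7) = 3 - 1*690/7 = 3 - 690/7 = -669/7 ≈ -95.571)
(H(-185) - 12984)/a = (-185 - 12984)/(-669/7) = -13169*(-7/669) = 92183/669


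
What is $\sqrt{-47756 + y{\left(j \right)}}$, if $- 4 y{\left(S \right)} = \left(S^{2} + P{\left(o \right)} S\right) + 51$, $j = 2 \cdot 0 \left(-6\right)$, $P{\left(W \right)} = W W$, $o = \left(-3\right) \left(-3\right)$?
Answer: $\frac{5 i \sqrt{7643}}{2} \approx 218.56 i$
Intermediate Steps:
$o = 9$
$P{\left(W \right)} = W^{2}$
$j = 0$ ($j = 0 \left(-6\right) = 0$)
$y{\left(S \right)} = - \frac{51}{4} - \frac{81 S}{4} - \frac{S^{2}}{4}$ ($y{\left(S \right)} = - \frac{\left(S^{2} + 9^{2} S\right) + 51}{4} = - \frac{\left(S^{2} + 81 S\right) + 51}{4} = - \frac{51 + S^{2} + 81 S}{4} = - \frac{51}{4} - \frac{81 S}{4} - \frac{S^{2}}{4}$)
$\sqrt{-47756 + y{\left(j \right)}} = \sqrt{-47756 - \left(\frac{51}{4} + \frac{0^{2}}{4}\right)} = \sqrt{-47756 - \frac{51}{4}} = \sqrt{- \frac{191075}{4}} = \frac{5 i \sqrt{7643}}{2}$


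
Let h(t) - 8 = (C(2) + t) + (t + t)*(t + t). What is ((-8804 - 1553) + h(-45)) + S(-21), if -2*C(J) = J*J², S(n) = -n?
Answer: -2277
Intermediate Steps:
C(J) = -J³/2 (C(J) = -J*J²/2 = -J³/2)
h(t) = 4 + t + 4*t² (h(t) = 8 + ((-½*2³ + t) + (t + t)*(t + t)) = 8 + ((-½*8 + t) + (2*t)*(2*t)) = 8 + ((-4 + t) + 4*t²) = 8 + (-4 + t + 4*t²) = 4 + t + 4*t²)
((-8804 - 1553) + h(-45)) + S(-21) = ((-8804 - 1553) + (4 - 45 + 4*(-45)²)) - 1*(-21) = (-10357 + (4 - 45 + 4*2025)) + 21 = (-10357 + (4 - 45 + 8100)) + 21 = (-10357 + 8059) + 21 = -2298 + 21 = -2277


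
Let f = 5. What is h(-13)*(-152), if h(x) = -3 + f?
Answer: -304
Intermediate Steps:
h(x) = 2 (h(x) = -3 + 5 = 2)
h(-13)*(-152) = 2*(-152) = -304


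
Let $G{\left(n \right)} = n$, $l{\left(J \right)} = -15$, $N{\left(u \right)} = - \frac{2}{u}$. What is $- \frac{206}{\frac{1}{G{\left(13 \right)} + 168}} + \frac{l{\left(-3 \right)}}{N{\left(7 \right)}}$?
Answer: $- \frac{74467}{2} \approx -37234.0$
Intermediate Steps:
$- \frac{206}{\frac{1}{G{\left(13 \right)} + 168}} + \frac{l{\left(-3 \right)}}{N{\left(7 \right)}} = - \frac{206}{\frac{1}{13 + 168}} - \frac{15}{\left(-2\right) \frac{1}{7}} = - \frac{206}{\frac{1}{181}} - \frac{15}{\left(-2\right) \frac{1}{7}} = - 206 \frac{1}{\frac{1}{181}} - \frac{15}{- \frac{2}{7}} = \left(-206\right) 181 - - \frac{105}{2} = -37286 + \frac{105}{2} = - \frac{74467}{2}$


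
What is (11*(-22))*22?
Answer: -5324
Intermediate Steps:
(11*(-22))*22 = -242*22 = -5324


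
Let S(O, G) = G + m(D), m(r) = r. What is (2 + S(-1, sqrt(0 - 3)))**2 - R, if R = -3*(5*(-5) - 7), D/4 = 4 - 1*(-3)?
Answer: 801 + 60*I*sqrt(3) ≈ 801.0 + 103.92*I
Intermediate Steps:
D = 28 (D = 4*(4 - 1*(-3)) = 4*(4 + 3) = 4*7 = 28)
S(O, G) = 28 + G (S(O, G) = G + 28 = 28 + G)
R = 96 (R = -3*(-25 - 7) = -3*(-32) = 96)
(2 + S(-1, sqrt(0 - 3)))**2 - R = (2 + (28 + sqrt(0 - 3)))**2 - 1*96 = (2 + (28 + sqrt(-3)))**2 - 96 = (2 + (28 + I*sqrt(3)))**2 - 96 = (30 + I*sqrt(3))**2 - 96 = -96 + (30 + I*sqrt(3))**2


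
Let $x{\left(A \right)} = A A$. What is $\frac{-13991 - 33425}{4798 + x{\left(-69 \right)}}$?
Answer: $- \frac{47416}{9559} \approx -4.9604$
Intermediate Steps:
$x{\left(A \right)} = A^{2}$
$\frac{-13991 - 33425}{4798 + x{\left(-69 \right)}} = \frac{-13991 - 33425}{4798 + \left(-69\right)^{2}} = - \frac{47416}{4798 + 4761} = - \frac{47416}{9559}$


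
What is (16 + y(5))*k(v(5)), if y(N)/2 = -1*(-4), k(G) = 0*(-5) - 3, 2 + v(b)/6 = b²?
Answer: -72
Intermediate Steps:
v(b) = -12 + 6*b²
k(G) = -3 (k(G) = 0 - 3 = -3)
y(N) = 8 (y(N) = 2*(-1*(-4)) = 2*4 = 8)
(16 + y(5))*k(v(5)) = (16 + 8)*(-3) = 24*(-3) = -72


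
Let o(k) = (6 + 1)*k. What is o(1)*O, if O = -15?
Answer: -105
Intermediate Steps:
o(k) = 7*k
o(1)*O = (7*1)*(-15) = 7*(-15) = -105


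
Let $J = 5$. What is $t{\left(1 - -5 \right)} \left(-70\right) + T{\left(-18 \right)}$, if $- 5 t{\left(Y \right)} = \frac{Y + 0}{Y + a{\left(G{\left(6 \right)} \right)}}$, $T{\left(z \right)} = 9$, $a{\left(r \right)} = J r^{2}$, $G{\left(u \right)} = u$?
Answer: $\frac{293}{31} \approx 9.4516$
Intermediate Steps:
$a{\left(r \right)} = 5 r^{2}$
$t{\left(Y \right)} = - \frac{Y}{5 \left(180 + Y\right)}$ ($t{\left(Y \right)} = - \frac{\left(Y + 0\right) \frac{1}{Y + 5 \cdot 6^{2}}}{5} = - \frac{Y \frac{1}{Y + 5 \cdot 36}}{5} = - \frac{Y \frac{1}{Y + 180}}{5} = - \frac{Y \frac{1}{180 + Y}}{5} = - \frac{Y}{5 \left(180 + Y\right)}$)
$t{\left(1 - -5 \right)} \left(-70\right) + T{\left(-18 \right)} = - \frac{1 - -5}{900 + 5 \left(1 - -5\right)} \left(-70\right) + 9 = - \frac{1 + 5}{900 + 5 \left(1 + 5\right)} \left(-70\right) + 9 = \left(-1\right) 6 \frac{1}{900 + 5 \cdot 6} \left(-70\right) + 9 = \left(-1\right) 6 \frac{1}{900 + 30} \left(-70\right) + 9 = \left(-1\right) 6 \cdot \frac{1}{930} \left(-70\right) + 9 = \left(- \frac{1}{155}\right) \left(-70\right) + 9 = \frac{14}{31} + 9 = \frac{293}{31}$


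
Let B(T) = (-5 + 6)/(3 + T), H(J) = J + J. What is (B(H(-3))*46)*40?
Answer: -1840/3 ≈ -613.33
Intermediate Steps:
H(J) = 2*J
B(T) = 1/(3 + T)
(B(H(-3))*46)*40 = (46/(3 + 2*(-3)))*40 = (46/(3 - 6))*40 = (46/(-3))*40 = -1/3*46*40 = -46/3*40 = -1840/3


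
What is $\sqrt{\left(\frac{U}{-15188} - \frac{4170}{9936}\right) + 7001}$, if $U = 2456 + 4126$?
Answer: $\frac{\sqrt{7687878571761478}}{1047972} \approx 83.667$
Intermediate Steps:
$U = 6582$
$\sqrt{\left(\frac{U}{-15188} - \frac{4170}{9936}\right) + 7001} = \sqrt{\left(\frac{6582}{-15188} - \frac{4170}{9936}\right) + 7001} = \sqrt{\left(6582 \left(- \frac{1}{15188}\right) - \frac{695}{1656}\right) + 7001} = \sqrt{\left(- \frac{3291}{7594} - \frac{695}{1656}\right) + 7001} = \sqrt{- \frac{5363863}{6287832} + 7001} = \sqrt{\frac{44015747969}{6287832}} = \frac{\sqrt{7687878571761478}}{1047972}$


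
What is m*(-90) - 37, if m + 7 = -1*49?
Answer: 5003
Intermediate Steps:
m = -56 (m = -7 - 1*49 = -7 - 49 = -56)
m*(-90) - 37 = -56*(-90) - 37 = 5040 - 37 = 5003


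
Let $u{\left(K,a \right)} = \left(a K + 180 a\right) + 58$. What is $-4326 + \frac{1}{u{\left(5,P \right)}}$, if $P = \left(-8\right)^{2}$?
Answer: $- \frac{51470747}{11898} \approx -4326.0$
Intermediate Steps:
$P = 64$
$u{\left(K,a \right)} = 58 + 180 a + K a$ ($u{\left(K,a \right)} = \left(K a + 180 a\right) + 58 = \left(180 a + K a\right) + 58 = 58 + 180 a + K a$)
$-4326 + \frac{1}{u{\left(5,P \right)}} = -4326 + \frac{1}{58 + 180 \cdot 64 + 5 \cdot 64} = -4326 + \frac{1}{58 + 11520 + 320} = -4326 + \frac{1}{11898} = - \frac{51470747}{11898}$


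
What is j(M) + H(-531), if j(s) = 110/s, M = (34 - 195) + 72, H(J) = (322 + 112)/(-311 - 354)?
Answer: -15968/8455 ≈ -1.8886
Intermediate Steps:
H(J) = -62/95 (H(J) = 434/(-665) = 434*(-1/665) = -62/95)
M = -89 (M = -161 + 72 = -89)
j(M) + H(-531) = 110/(-89) - 62/95 = 110*(-1/89) - 62/95 = -110/89 - 62/95 = -15968/8455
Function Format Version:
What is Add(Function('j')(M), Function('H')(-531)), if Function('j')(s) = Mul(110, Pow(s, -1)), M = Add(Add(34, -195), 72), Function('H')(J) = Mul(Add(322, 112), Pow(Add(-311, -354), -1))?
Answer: Rational(-15968, 8455) ≈ -1.8886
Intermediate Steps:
Function('H')(J) = Rational(-62, 95) (Function('H')(J) = Mul(434, Pow(-665, -1)) = Mul(434, Rational(-1, 665)) = Rational(-62, 95))
M = -89 (M = Add(-161, 72) = -89)
Add(Function('j')(M), Function('H')(-531)) = Add(Mul(110, Pow(-89, -1)), Rational(-62, 95)) = Add(Mul(110, Rational(-1, 89)), Rational(-62, 95)) = Add(Rational(-110, 89), Rational(-62, 95)) = Rational(-15968, 8455)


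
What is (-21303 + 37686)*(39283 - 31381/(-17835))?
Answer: 3826215169246/5945 ≈ 6.4360e+8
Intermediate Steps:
(-21303 + 37686)*(39283 - 31381/(-17835)) = 16383*(39283 - 31381*(-1/17835)) = 16383*(39283 + 31381/17835) = 16383*(700643686/17835) = 3826215169246/5945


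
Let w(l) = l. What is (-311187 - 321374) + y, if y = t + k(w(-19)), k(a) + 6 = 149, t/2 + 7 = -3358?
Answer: -639148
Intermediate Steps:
t = -6730 (t = -14 + 2*(-3358) = -14 - 6716 = -6730)
k(a) = 143 (k(a) = -6 + 149 = 143)
y = -6587 (y = -6730 + 143 = -6587)
(-311187 - 321374) + y = (-311187 - 321374) - 6587 = -632561 - 6587 = -639148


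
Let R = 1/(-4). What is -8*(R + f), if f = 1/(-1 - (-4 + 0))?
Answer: -⅔ ≈ -0.66667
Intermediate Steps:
R = -¼ ≈ -0.25000
f = ⅓ (f = 1/(-1 - 1*(-4)) = 1/(-1 + 4) = 1/3 = ⅓ ≈ 0.33333)
-8*(R + f) = -8*(-¼ + ⅓) = -8*1/12 = -⅔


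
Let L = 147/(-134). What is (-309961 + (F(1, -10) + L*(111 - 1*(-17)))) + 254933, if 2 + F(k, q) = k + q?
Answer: -3697021/67 ≈ -55179.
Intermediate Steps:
L = -147/134 (L = 147*(-1/134) = -147/134 ≈ -1.0970)
F(k, q) = -2 + k + q (F(k, q) = -2 + (k + q) = -2 + k + q)
(-309961 + (F(1, -10) + L*(111 - 1*(-17)))) + 254933 = (-309961 + ((-2 + 1 - 10) - 147*(111 - 1*(-17))/134)) + 254933 = (-309961 + (-11 - 147*(111 + 17)/134)) + 254933 = (-309961 + (-11 - 147/134*128)) + 254933 = (-309961 + (-11 - 9408/67)) + 254933 = (-309961 - 10145/67) + 254933 = -20777532/67 + 254933 = -3697021/67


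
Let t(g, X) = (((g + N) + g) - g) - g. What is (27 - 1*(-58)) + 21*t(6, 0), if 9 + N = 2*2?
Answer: -20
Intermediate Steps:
N = -5 (N = -9 + 2*2 = -9 + 4 = -5)
t(g, X) = -5 (t(g, X) = (((g - 5) + g) - g) - g = (((-5 + g) + g) - g) - g = ((-5 + 2*g) - g) - g = (-5 + g) - g = -5)
(27 - 1*(-58)) + 21*t(6, 0) = (27 - 1*(-58)) + 21*(-5) = (27 + 58) - 105 = 85 - 105 = -20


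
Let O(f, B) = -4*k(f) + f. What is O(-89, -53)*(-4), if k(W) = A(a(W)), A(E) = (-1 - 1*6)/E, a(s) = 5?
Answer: 1668/5 ≈ 333.60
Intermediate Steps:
A(E) = -7/E (A(E) = (-1 - 6)/E = -7/E)
k(W) = -7/5
O(f, B) = 28/5 + f (O(f, B) = -4*(-7/5) + f = 28/5 + f)
O(-89, -53)*(-4) = (28/5 - 89)*(-4) = -417/5*(-4) = 1668/5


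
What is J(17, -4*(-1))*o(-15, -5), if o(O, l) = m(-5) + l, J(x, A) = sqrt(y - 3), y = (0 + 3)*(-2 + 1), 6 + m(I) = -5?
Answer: -16*I*sqrt(6) ≈ -39.192*I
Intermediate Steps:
m(I) = -11 (m(I) = -6 - 5 = -11)
y = -3 (y = 3*(-1) = -3)
J(x, A) = I*sqrt(6) (J(x, A) = sqrt(-3 - 3) = sqrt(-6) = I*sqrt(6))
o(O, l) = -11 + l
J(17, -4*(-1))*o(-15, -5) = (I*sqrt(6))*(-11 - 5) = (I*sqrt(6))*(-16) = -16*I*sqrt(6)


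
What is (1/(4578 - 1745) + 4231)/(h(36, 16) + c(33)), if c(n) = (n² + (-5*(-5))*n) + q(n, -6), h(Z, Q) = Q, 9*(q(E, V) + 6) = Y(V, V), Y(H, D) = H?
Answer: 17979636/8173205 ≈ 2.1998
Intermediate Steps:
q(E, V) = -6 + V/9
c(n) = -20/3 + n² + 25*n (c(n) = (n² + (-5*(-5))*n) + (-6 + (⅑)*(-6)) = (n² + 25*n) + (-6 - ⅔) = (n² + 25*n) - 20/3 = -20/3 + n² + 25*n)
(1/(4578 - 1745) + 4231)/(h(36, 16) + c(33)) = (1/(4578 - 1745) + 4231)/(16 + (-20/3 + 33² + 25*33)) = (1/2833 + 4231)/(16 + (-20/3 + 1089 + 825)) = (1/2833 + 4231)/(16 + 5722/3) = 11986424/(2833*(5770/3)) = (11986424/2833)*(3/5770) = 17979636/8173205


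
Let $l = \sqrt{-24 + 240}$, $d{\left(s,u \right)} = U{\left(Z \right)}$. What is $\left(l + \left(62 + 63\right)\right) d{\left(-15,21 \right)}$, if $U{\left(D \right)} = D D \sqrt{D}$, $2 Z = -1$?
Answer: $\frac{i \sqrt{2} \left(125 + 6 \sqrt{6}\right)}{8} \approx 24.695 i$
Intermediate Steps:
$Z = - \frac{1}{2}$ ($Z = \frac{1}{2} \left(-1\right) = - \frac{1}{2} \approx -0.5$)
$U{\left(D \right)} = D^{\frac{5}{2}}$ ($U{\left(D \right)} = D^{2} \sqrt{D} = D^{\frac{5}{2}}$)
$d{\left(s,u \right)} = \frac{i \sqrt{2}}{8}$ ($d{\left(s,u \right)} = \left(- \frac{1}{2}\right)^{\frac{5}{2}} = \frac{i \sqrt{2}}{8}$)
$l = 6 \sqrt{6}$ ($l = \sqrt{216} = 6 \sqrt{6} \approx 14.697$)
$\left(l + \left(62 + 63\right)\right) d{\left(-15,21 \right)} = \left(6 \sqrt{6} + \left(62 + 63\right)\right) \frac{i \sqrt{2}}{8} = \left(6 \sqrt{6} + 125\right) \frac{i \sqrt{2}}{8} = \left(125 + 6 \sqrt{6}\right) \frac{i \sqrt{2}}{8} = \frac{i \sqrt{2} \left(125 + 6 \sqrt{6}\right)}{8}$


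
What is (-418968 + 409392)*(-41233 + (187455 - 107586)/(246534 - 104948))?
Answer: 27952035983172/70793 ≈ 3.9484e+8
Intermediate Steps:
(-418968 + 409392)*(-41233 + (187455 - 107586)/(246534 - 104948)) = -9576*(-41233 + 79869/141586) = -9576*(-5837935669/141586) = 27952035983172/70793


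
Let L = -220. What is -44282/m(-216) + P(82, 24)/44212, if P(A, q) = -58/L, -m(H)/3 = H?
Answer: -26919689681/393928920 ≈ -68.336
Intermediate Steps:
m(H) = -3*H
P(A, q) = 29/110 (P(A, q) = -58/(-220) = -58*(-1/220) = 29/110)
-44282/m(-216) + P(82, 24)/44212 = -44282/((-3*(-216))) + (29/110)/44212 = -44282/648 + (29/110)*(1/44212) = -44282*1/648 + 29/4863320 = -22141/324 + 29/4863320 = -26919689681/393928920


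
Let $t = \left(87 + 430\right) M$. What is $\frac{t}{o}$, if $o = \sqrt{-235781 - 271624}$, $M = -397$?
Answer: $\frac{205249 i \sqrt{507405}}{507405} \approx 288.14 i$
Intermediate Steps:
$o = i \sqrt{507405}$ ($o = \sqrt{-507405} = i \sqrt{507405} \approx 712.32 i$)
$t = -205249$ ($t = \left(87 + 430\right) \left(-397\right) = 517 \left(-397\right) = -205249$)
$\frac{t}{o} = - \frac{205249}{i \sqrt{507405}} = - 205249 \left(- \frac{i \sqrt{507405}}{507405}\right) = \frac{205249 i \sqrt{507405}}{507405}$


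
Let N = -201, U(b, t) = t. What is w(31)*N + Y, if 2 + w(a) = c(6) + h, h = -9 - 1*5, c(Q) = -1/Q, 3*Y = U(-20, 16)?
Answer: 19529/6 ≈ 3254.8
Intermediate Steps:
Y = 16/3 (Y = (1/3)*16 = 16/3 ≈ 5.3333)
h = -14 (h = -9 - 5 = -14)
w(a) = -97/6 (w(a) = -2 + (-1/6 - 14) = -2 - 85/6 = -97/6)
w(31)*N + Y = -97/6*(-201) + 16/3 = 6499/2 + 16/3 = 19529/6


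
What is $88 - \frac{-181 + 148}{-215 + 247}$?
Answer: $\frac{2849}{32} \approx 89.031$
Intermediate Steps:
$88 - \frac{-181 + 148}{-215 + 247} = 88 - - \frac{33}{32} = 88 + \frac{33}{32} = \frac{2849}{32}$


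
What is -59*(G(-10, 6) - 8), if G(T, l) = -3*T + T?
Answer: -708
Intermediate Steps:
G(T, l) = -2*T
-59*(G(-10, 6) - 8) = -59*(-2*(-10) - 8) = -59*(20 - 8) = -59*12 = -708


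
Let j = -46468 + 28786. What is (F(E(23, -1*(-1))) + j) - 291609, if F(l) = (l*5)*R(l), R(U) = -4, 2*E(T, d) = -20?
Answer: -309091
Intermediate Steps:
E(T, d) = -10 (E(T, d) = (1/2)*(-20) = -10)
j = -17682
F(l) = -20*l (F(l) = (l*5)*(-4) = (5*l)*(-4) = -20*l)
(F(E(23, -1*(-1))) + j) - 291609 = (-20*(-10) - 17682) - 291609 = (200 - 17682) - 291609 = -17482 - 291609 = -309091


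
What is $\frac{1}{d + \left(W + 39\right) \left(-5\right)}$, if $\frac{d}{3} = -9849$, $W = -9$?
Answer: $- \frac{1}{29697} \approx -3.3673 \cdot 10^{-5}$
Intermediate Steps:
$d = -29547$ ($d = 3 \left(-9849\right) = -29547$)
$\frac{1}{d + \left(W + 39\right) \left(-5\right)} = \frac{1}{-29547 + \left(-9 + 39\right) \left(-5\right)} = \frac{1}{-29547 + 30 \left(-5\right)} = \frac{1}{-29547 - 150} = \frac{1}{-29697} = - \frac{1}{29697}$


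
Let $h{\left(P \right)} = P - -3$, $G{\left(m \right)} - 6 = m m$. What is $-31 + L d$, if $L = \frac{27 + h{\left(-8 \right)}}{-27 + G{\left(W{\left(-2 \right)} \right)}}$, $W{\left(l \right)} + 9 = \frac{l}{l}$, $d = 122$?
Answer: $\frac{1351}{43} \approx 31.419$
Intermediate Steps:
$W{\left(l \right)} = -8$ ($W{\left(l \right)} = -9 + \frac{l}{l} = -9 + 1 = -8$)
$G{\left(m \right)} = 6 + m^{2}$ ($G{\left(m \right)} = 6 + m m = 6 + m^{2}$)
$h{\left(P \right)} = 3 + P$ ($h{\left(P \right)} = P + 3 = 3 + P$)
$L = \frac{22}{43}$ ($L = \frac{27 + \left(3 - 8\right)}{-27 + \left(6 + \left(-8\right)^{2}\right)} = \frac{27 - 5}{-27 + \left(6 + 64\right)} = \frac{22}{-27 + 70} = \frac{22}{43} \approx 0.51163$)
$-31 + L d = -31 + \frac{22}{43} \cdot 122 = -31 + \frac{2684}{43} = \frac{1351}{43}$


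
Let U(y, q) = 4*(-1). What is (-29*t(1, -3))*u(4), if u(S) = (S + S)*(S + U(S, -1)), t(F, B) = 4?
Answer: 0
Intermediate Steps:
U(y, q) = -4
u(S) = 2*S*(-4 + S) (u(S) = (S + S)*(S - 4) = (2*S)*(-4 + S) = 2*S*(-4 + S))
(-29*t(1, -3))*u(4) = (-29*4)*(2*4*(-4 + 4)) = -232*4*0 = -116*0 = 0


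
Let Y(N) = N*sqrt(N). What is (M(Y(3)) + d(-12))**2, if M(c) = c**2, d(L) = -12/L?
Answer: 784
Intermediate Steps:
Y(N) = N**(3/2)
(M(Y(3)) + d(-12))**2 = ((3**(3/2))**2 - 12/(-12))**2 = ((3*sqrt(3))**2 - 12*(-1/12))**2 = (27 + 1)**2 = 28**2 = 784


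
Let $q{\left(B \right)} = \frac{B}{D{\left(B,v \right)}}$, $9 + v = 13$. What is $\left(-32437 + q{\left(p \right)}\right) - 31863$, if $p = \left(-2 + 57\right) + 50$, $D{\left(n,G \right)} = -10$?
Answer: $- \frac{128621}{2} \approx -64311.0$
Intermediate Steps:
$v = 4$ ($v = -9 + 13 = 4$)
$p = 105$ ($p = 55 + 50 = 105$)
$q{\left(B \right)} = - \frac{B}{10}$ ($q{\left(B \right)} = \frac{B}{-10} = B \left(- \frac{1}{10}\right) = - \frac{B}{10}$)
$\left(-32437 + q{\left(p \right)}\right) - 31863 = \left(-32437 - \frac{21}{2}\right) - 31863 = - \frac{64895}{2} - 31863 = - \frac{128621}{2}$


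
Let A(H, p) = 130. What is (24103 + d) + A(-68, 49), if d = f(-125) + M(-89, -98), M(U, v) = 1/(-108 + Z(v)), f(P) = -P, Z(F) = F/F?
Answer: 2606305/107 ≈ 24358.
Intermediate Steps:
Z(F) = 1
M(U, v) = -1/107 (M(U, v) = 1/(-108 + 1) = 1/(-107) = -1/107)
d = 13374/107 (d = -1*(-125) - 1/107 = 125 - 1/107 = 13374/107 ≈ 124.99)
(24103 + d) + A(-68, 49) = (24103 + 13374/107) + 130 = 2592395/107 + 130 = 2606305/107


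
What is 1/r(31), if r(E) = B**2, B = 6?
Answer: 1/36 ≈ 0.027778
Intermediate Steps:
r(E) = 36 (r(E) = 6**2 = 36)
1/r(31) = 1/36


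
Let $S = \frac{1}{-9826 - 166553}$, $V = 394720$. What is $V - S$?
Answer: $\frac{69620318881}{176379} \approx 3.9472 \cdot 10^{5}$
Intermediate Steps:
$S = - \frac{1}{176379}$ ($S = \frac{1}{-176379} = - \frac{1}{176379} \approx -5.6696 \cdot 10^{-6}$)
$V - S = 394720 - - \frac{1}{176379} = 394720 + \frac{1}{176379} = \frac{69620318881}{176379}$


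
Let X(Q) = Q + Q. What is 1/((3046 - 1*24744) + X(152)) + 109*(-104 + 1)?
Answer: -240190439/21394 ≈ -11227.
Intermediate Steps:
X(Q) = 2*Q
1/((3046 - 1*24744) + X(152)) + 109*(-104 + 1) = 1/((3046 - 1*24744) + 2*152) + 109*(-104 + 1) = 1/((3046 - 24744) + 304) + 109*(-103) = 1/(-21698 + 304) - 11227 = 1/(-21394) - 11227 = -1/21394 - 11227 = -240190439/21394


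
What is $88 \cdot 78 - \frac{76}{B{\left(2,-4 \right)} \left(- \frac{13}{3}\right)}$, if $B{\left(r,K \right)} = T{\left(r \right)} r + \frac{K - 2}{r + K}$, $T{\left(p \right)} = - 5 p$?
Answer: $\frac{1516716}{221} \approx 6863.0$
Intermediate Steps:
$B{\left(r,K \right)} = - 5 r^{2} + \frac{-2 + K}{K + r}$ ($B{\left(r,K \right)} = - 5 r r + \frac{K - 2}{r + K} = - 5 r^{2} + \frac{-2 + K}{K + r}$)
$88 \cdot 78 - \frac{76}{B{\left(2,-4 \right)} \left(- \frac{13}{3}\right)} = 88 \cdot 78 - \frac{76}{\frac{-2 - 4 - 5 \cdot 2^{3} - - 20 \cdot 2^{2}}{-4 + 2} \left(- \frac{13}{3}\right)} = 6864 - \frac{76}{\frac{-2 - 4 - 40 - \left(-20\right) 4}{-2} \left(\left(-13\right) \frac{1}{3}\right)} = 6864 - \frac{76}{- \frac{-2 - 4 - 40 + 80}{2} \left(- \frac{13}{3}\right)} = 6864 - \frac{76}{\left(- \frac{1}{2}\right) 34 \left(- \frac{13}{3}\right)} = 6864 - \frac{76}{\left(-17\right) \left(- \frac{13}{3}\right)} = 6864 - \frac{76}{\frac{221}{3}} = 6864 - \frac{228}{221} = \frac{1516716}{221}$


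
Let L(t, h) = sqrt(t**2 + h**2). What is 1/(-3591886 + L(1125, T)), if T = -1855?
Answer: -1795943/6450820165173 - 65*sqrt(1114)/12901640330346 ≈ -2.7857e-7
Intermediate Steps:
L(t, h) = sqrt(h**2 + t**2)
1/(-3591886 + L(1125, T)) = 1/(-3591886 + sqrt((-1855)**2 + 1125**2)) = 1/(-3591886 + sqrt(3441025 + 1265625)) = 1/(-3591886 + sqrt(4706650)) = 1/(-3591886 + 65*sqrt(1114))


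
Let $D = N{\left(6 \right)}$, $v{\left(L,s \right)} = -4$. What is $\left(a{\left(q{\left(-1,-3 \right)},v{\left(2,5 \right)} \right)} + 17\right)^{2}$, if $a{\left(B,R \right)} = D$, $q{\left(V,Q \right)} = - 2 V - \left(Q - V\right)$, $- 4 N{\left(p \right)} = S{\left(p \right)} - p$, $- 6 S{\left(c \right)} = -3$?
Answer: $\frac{21609}{64} \approx 337.64$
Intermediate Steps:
$S{\left(c \right)} = \frac{1}{2}$ ($S{\left(c \right)} = \left(- \frac{1}{6}\right) \left(-3\right) = \frac{1}{2}$)
$N{\left(p \right)} = - \frac{1}{8} + \frac{p}{4}$ ($N{\left(p \right)} = - \frac{\frac{1}{2} - p}{4} = - \frac{1}{8} + \frac{p}{4}$)
$q{\left(V,Q \right)} = - Q - V$
$D = \frac{11}{8}$ ($D = - \frac{1}{8} + \frac{1}{4} \cdot 6 = - \frac{1}{8} + \frac{3}{2} = \frac{11}{8} \approx 1.375$)
$a{\left(B,R \right)} = \frac{11}{8}$
$\left(a{\left(q{\left(-1,-3 \right)},v{\left(2,5 \right)} \right)} + 17\right)^{2} = \left(\frac{11}{8} + 17\right)^{2} = \left(\frac{147}{8}\right)^{2} = \frac{21609}{64}$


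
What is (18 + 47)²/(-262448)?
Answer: -4225/262448 ≈ -0.016098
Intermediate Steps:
(18 + 47)²/(-262448) = 65²*(-1/262448) = 4225*(-1/262448) = -4225/262448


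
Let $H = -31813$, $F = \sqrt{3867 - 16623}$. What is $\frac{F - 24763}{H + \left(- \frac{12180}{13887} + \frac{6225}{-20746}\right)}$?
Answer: $\frac{2378070973542}{3055218317527} - \frac{192066468 i \sqrt{3189}}{3055218317527} \approx 0.77836 - 0.0035501 i$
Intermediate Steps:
$F = 2 i \sqrt{3189}$ ($F = \sqrt{-12756} = 2 i \sqrt{3189} \approx 112.94 i$)
$\frac{F - 24763}{H + \left(- \frac{12180}{13887} + \frac{6225}{-20746}\right)} = \frac{2 i \sqrt{3189} - 24763}{-31813 + \left(- \frac{12180}{13887} + \frac{6225}{-20746}\right)} = \frac{-24763 + 2 i \sqrt{3189}}{-31813 + \left(\left(-12180\right) \frac{1}{13887} + 6225 \left(- \frac{1}{20746}\right)\right)} = \frac{-24763 + 2 i \sqrt{3189}}{-31813 - \frac{113044285}{96033234}} = \frac{-24763 + 2 i \sqrt{3189}}{- \frac{3055218317527}{96033234}} = \left(-24763 + 2 i \sqrt{3189}\right) \left(- \frac{96033234}{3055218317527}\right) = \frac{2378070973542}{3055218317527} - \frac{192066468 i \sqrt{3189}}{3055218317527}$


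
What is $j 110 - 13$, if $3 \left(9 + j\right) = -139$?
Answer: $- \frac{18299}{3} \approx -6099.7$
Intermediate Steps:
$j = - \frac{166}{3}$ ($j = -9 + \frac{1}{3} \left(-139\right) = -9 - \frac{139}{3} = - \frac{166}{3} \approx -55.333$)
$j 110 - 13 = \left(- \frac{166}{3}\right) 110 - 13 = - \frac{18260}{3} - 13 = - \frac{18299}{3}$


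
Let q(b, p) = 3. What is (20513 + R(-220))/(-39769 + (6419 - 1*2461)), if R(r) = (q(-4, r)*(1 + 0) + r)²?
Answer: -22534/11937 ≈ -1.8877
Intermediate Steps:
R(r) = (3 + r)² (R(r) = (3*(1 + 0) + r)² = (3*1 + r)² = (3 + r)²)
(20513 + R(-220))/(-39769 + (6419 - 1*2461)) = (20513 + (3 - 220)²)/(-39769 + (6419 - 1*2461)) = (20513 + (-217)²)/(-39769 + (6419 - 2461)) = (20513 + 47089)/(-39769 + 3958) = 67602/(-35811) = 67602*(-1/35811) = -22534/11937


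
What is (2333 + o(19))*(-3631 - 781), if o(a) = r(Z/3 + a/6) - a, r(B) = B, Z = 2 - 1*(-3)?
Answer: -30692078/3 ≈ -1.0231e+7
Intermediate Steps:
Z = 5 (Z = 2 + 3 = 5)
o(a) = 5/3 - 5*a/6 (o(a) = (5/3 + a/6) - a = 5/3 - 5*a/6)
(2333 + o(19))*(-3631 - 781) = (2333 + (5/3 - ⅚*19))*(-3631 - 781) = (2333 + (5/3 - 95/6))*(-4412) = (2333 - 85/6)*(-4412) = (13913/6)*(-4412) = -30692078/3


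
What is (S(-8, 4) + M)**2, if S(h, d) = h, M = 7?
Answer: 1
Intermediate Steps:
(S(-8, 4) + M)**2 = (-8 + 7)**2 = (-1)**2 = 1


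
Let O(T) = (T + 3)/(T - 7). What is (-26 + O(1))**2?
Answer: 6400/9 ≈ 711.11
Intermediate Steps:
O(T) = (3 + T)/(-7 + T)
(-26 + O(1))**2 = (-26 + (3 + 1)/(-7 + 1))**2 = (-26 + 4/(-6))**2 = (-26 - 1/6*4)**2 = (-26 - 2/3)**2 = (-80/3)**2 = 6400/9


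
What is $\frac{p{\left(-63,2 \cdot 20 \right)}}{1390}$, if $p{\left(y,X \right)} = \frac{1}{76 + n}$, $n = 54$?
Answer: $\frac{1}{180700} \approx 5.534 \cdot 10^{-6}$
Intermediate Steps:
$p{\left(y,X \right)} = \frac{1}{130}$ ($p{\left(y,X \right)} = \frac{1}{76 + 54} = \frac{1}{130}$)
$\frac{p{\left(-63,2 \cdot 20 \right)}}{1390} = \frac{1}{130 \cdot 1390} = \frac{1}{130} \cdot \frac{1}{1390} = \frac{1}{180700}$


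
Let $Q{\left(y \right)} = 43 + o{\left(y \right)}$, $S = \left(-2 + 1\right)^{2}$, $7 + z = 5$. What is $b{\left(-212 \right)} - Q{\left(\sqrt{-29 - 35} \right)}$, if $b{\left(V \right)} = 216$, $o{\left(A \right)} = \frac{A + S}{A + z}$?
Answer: $\frac{5851}{34} + \frac{6 i}{17} \approx 172.09 + 0.35294 i$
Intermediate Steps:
$z = -2$ ($z = -7 + 5 = -2$)
$S = 1$ ($S = \left(-1\right)^{2} = 1$)
$o{\left(A \right)} = \frac{1 + A}{-2 + A}$ ($o{\left(A \right)} = \frac{A + 1}{A - 2} = \frac{1 + A}{-2 + A}$)
$Q{\left(y \right)} = 43 + \frac{1 + y}{-2 + y}$
$b{\left(-212 \right)} - Q{\left(\sqrt{-29 - 35} \right)} = 216 - \frac{-85 + 44 \sqrt{-29 - 35}}{-2 + \sqrt{-29 - 35}} = 216 - \frac{-85 + 44 \sqrt{-64}}{-2 + \sqrt{-64}} = 216 - \frac{-85 + 44 \cdot 8 i}{-2 + 8 i} = 216 - \frac{-2 - 8 i}{68} \left(-85 + 352 i\right) = 216 - \frac{\left(-85 + 352 i\right) \left(-2 - 8 i\right)}{68}$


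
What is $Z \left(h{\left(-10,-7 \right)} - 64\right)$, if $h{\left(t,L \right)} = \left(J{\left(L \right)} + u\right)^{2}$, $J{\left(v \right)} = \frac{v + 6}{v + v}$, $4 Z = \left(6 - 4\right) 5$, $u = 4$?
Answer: $- \frac{46475}{392} \approx -118.56$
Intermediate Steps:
$Z = \frac{5}{2}$ ($Z = \frac{\left(6 - 4\right) 5}{4} = \frac{2 \cdot 5}{4} = \frac{1}{4} \cdot 10 = \frac{5}{2} \approx 2.5$)
$J{\left(v \right)} = \frac{6 + v}{2 v}$
$h{\left(t,L \right)} = \left(4 + \frac{6 + L}{2 L}\right)^{2}$ ($h{\left(t,L \right)} = \left(\frac{6 + L}{2 L} + 4\right)^{2} = \left(4 + \frac{6 + L}{2 L}\right)^{2}$)
$Z \left(h{\left(-10,-7 \right)} - 64\right) = \frac{5 \left(\frac{9 \left(2 + 3 \left(-7\right)\right)^{2}}{4 \cdot 49} - 64\right)}{2} = \frac{5 \left(\frac{9}{4} \cdot \frac{1}{49} \left(2 - 21\right)^{2} - 64\right)}{2} = \frac{5 \left(\frac{9}{4} \cdot \frac{1}{49} \left(-19\right)^{2} - 64\right)}{2} = \frac{5 \left(\frac{9}{4} \cdot \frac{1}{49} \cdot 361 - 64\right)}{2} = \frac{5 \left(\frac{3249}{196} - 64\right)}{2} = \frac{5}{2} \left(- \frac{9295}{196}\right) = - \frac{46475}{392}$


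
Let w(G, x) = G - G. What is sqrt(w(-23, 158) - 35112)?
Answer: 2*I*sqrt(8778) ≈ 187.38*I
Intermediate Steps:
w(G, x) = 0
sqrt(w(-23, 158) - 35112) = sqrt(0 - 35112) = sqrt(-35112) = 2*I*sqrt(8778)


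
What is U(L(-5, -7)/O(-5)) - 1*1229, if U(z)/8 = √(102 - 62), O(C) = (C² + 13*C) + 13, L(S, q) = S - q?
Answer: -1229 + 16*√10 ≈ -1178.4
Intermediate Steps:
O(C) = 13 + C² + 13*C
U(z) = 16*√10 (U(z) = 8*√(102 - 62) = 8*√40 = 8*(2*√10) = 16*√10)
U(L(-5, -7)/O(-5)) - 1*1229 = 16*√10 - 1*1229 = 16*√10 - 1229 = -1229 + 16*√10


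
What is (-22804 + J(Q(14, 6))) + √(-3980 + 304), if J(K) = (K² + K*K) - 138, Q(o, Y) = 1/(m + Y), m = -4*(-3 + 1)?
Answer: -2248315/98 + 2*I*√919 ≈ -22942.0 + 60.63*I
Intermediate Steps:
m = 8 (m = -4*(-2) = 8)
Q(o, Y) = 1/(8 + Y)
J(K) = -138 + 2*K² (J(K) = (K² + K²) - 138 = 2*K² - 138 = -138 + 2*K²)
(-22804 + J(Q(14, 6))) + √(-3980 + 304) = (-22804 + (-138 + 2*(1/(8 + 6))²)) + √(-3980 + 304) = (-22804 + (-138 + 2*(1/14)²)) + √(-3676) = (-22804 + (-138 + 2*(1/14)²)) + 2*I*√919 = (-22804 + (-138 + 2*(1/196))) + 2*I*√919 = (-22804 + (-138 + 1/98)) + 2*I*√919 = (-22804 - 13523/98) + 2*I*√919 = -2248315/98 + 2*I*√919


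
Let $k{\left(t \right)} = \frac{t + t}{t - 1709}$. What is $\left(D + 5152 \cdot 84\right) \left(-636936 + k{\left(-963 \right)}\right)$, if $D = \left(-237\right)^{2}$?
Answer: $- \frac{416058756068421}{1336} \approx -3.1142 \cdot 10^{11}$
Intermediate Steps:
$D = 56169$
$k{\left(t \right)} = \frac{2 t}{-1709 + t}$
$\left(D + 5152 \cdot 84\right) \left(-636936 + k{\left(-963 \right)}\right) = \left(56169 + 5152 \cdot 84\right) \left(-636936 + 2 \left(-963\right) \frac{1}{-1709 - 963}\right) = \left(56169 + 432768\right) \left(-636936 + 2 \left(-963\right) \frac{1}{-2672}\right) = 488937 \left(-636936 + 2 \left(-963\right) \left(- \frac{1}{2672}\right)\right) = 488937 \left(-636936 + \frac{963}{1336}\right) = 488937 \left(- \frac{850945533}{1336}\right) = - \frac{416058756068421}{1336}$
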